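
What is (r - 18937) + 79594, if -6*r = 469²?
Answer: 143981/6 ≈ 23997.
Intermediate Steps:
r = -219961/6 (r = -⅙*469² = -⅙*219961 = -219961/6 ≈ -36660.)
(r - 18937) + 79594 = (-219961/6 - 18937) + 79594 = -333583/6 + 79594 = 143981/6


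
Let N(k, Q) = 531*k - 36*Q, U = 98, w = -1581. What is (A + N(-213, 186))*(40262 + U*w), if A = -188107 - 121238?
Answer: 49212517344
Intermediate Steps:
N(k, Q) = -36*Q + 531*k
A = -309345
(A + N(-213, 186))*(40262 + U*w) = (-309345 + (-36*186 + 531*(-213)))*(40262 + 98*(-1581)) = (-309345 + (-6696 - 113103))*(40262 - 154938) = (-309345 - 119799)*(-114676) = -429144*(-114676) = 49212517344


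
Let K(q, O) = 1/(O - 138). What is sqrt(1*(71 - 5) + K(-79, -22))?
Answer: sqrt(105590)/40 ≈ 8.1237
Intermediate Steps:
K(q, O) = 1/(-138 + O)
sqrt(1*(71 - 5) + K(-79, -22)) = sqrt(1*(71 - 5) + 1/(-138 - 22)) = sqrt(1*66 + 1/(-160)) = sqrt(66 - 1/160) = sqrt(10559/160) = sqrt(105590)/40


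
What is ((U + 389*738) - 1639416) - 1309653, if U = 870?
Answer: -2661117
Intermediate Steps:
((U + 389*738) - 1639416) - 1309653 = ((870 + 389*738) - 1639416) - 1309653 = ((870 + 287082) - 1639416) - 1309653 = (287952 - 1639416) - 1309653 = -1351464 - 1309653 = -2661117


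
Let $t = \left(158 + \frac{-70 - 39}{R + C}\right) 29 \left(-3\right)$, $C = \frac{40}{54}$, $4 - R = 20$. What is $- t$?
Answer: $\frac{5919393}{412} \approx 14367.0$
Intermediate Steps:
$R = -16$ ($R = 4 - 20 = -16$)
$C = \frac{20}{27}$ ($C = 40 \cdot \frac{1}{54} = \frac{20}{27} \approx 0.74074$)
$t = - \frac{5919393}{412}$ ($t = \left(158 + \frac{-70 - 39}{-16 + \frac{20}{27}}\right) 29 \left(-3\right) = \left(158 - \frac{109}{- \frac{412}{27}}\right) \left(-87\right) = \left(158 - - \frac{2943}{412}\right) \left(-87\right) = \left(158 + \frac{2943}{412}\right) \left(-87\right) = \frac{68039}{412} \left(-87\right) = - \frac{5919393}{412} \approx -14367.0$)
$- t = \left(-1\right) \left(- \frac{5919393}{412}\right) = \frac{5919393}{412}$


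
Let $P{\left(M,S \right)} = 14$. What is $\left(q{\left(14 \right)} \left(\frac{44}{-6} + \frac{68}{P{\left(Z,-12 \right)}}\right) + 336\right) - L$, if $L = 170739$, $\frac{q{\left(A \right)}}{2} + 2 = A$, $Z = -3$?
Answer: $- \frac{1193237}{7} \approx -1.7046 \cdot 10^{5}$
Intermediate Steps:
$q{\left(A \right)} = -4 + 2 A$
$\left(q{\left(14 \right)} \left(\frac{44}{-6} + \frac{68}{P{\left(Z,-12 \right)}}\right) + 336\right) - L = \left(\left(-4 + 2 \cdot 14\right) \left(\frac{44}{-6} + \frac{68}{14}\right) + 336\right) - 170739 = \left(\left(-4 + 28\right) \left(44 \left(- \frac{1}{6}\right) + 68 \cdot \frac{1}{14}\right) + 336\right) - 170739 = \left(24 \left(- \frac{22}{3} + \frac{34}{7}\right) + 336\right) - 170739 = \left(24 \left(- \frac{52}{21}\right) + 336\right) - 170739 = \left(- \frac{416}{7} + 336\right) - 170739 = \frac{1936}{7} - 170739 = - \frac{1193237}{7}$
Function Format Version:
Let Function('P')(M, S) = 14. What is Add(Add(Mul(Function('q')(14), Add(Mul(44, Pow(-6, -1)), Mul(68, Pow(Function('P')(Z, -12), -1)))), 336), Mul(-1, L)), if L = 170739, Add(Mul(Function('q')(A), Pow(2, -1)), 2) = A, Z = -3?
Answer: Rational(-1193237, 7) ≈ -1.7046e+5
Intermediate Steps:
Function('q')(A) = Add(-4, Mul(2, A))
Add(Add(Mul(Function('q')(14), Add(Mul(44, Pow(-6, -1)), Mul(68, Pow(Function('P')(Z, -12), -1)))), 336), Mul(-1, L)) = Add(Add(Mul(Add(-4, Mul(2, 14)), Add(Mul(44, Pow(-6, -1)), Mul(68, Pow(14, -1)))), 336), Mul(-1, 170739)) = Add(Add(Mul(Add(-4, 28), Add(Mul(44, Rational(-1, 6)), Mul(68, Rational(1, 14)))), 336), -170739) = Add(Add(Mul(24, Add(Rational(-22, 3), Rational(34, 7))), 336), -170739) = Add(Add(Mul(24, Rational(-52, 21)), 336), -170739) = Add(Add(Rational(-416, 7), 336), -170739) = Add(Rational(1936, 7), -170739) = Rational(-1193237, 7)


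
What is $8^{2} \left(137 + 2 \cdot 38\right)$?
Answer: $13632$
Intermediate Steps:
$8^{2} \left(137 + 2 \cdot 38\right) = 64 \left(137 + 76\right) = 64 \cdot 213 = 13632$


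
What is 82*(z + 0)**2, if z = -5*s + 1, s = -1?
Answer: 2952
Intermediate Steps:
z = 6 (z = -5*(-1) + 1 = 5 + 1 = 6)
82*(z + 0)**2 = 82*(6 + 0)**2 = 82*6**2 = 82*36 = 2952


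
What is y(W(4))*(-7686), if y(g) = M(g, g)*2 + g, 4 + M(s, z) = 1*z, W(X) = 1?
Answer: 38430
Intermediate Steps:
M(s, z) = -4 + z (M(s, z) = -4 + 1*z = -4 + z)
y(g) = -8 + 3*g (y(g) = (-4 + g)*2 + g = (-8 + 2*g) + g = -8 + 3*g)
y(W(4))*(-7686) = (-8 + 3*1)*(-7686) = (-8 + 3)*(-7686) = -5*(-7686) = 38430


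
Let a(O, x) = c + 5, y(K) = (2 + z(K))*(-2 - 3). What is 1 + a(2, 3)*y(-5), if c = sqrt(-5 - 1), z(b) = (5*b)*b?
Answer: -3174 - 635*I*sqrt(6) ≈ -3174.0 - 1555.4*I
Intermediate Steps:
z(b) = 5*b**2
c = I*sqrt(6) (c = sqrt(-6) = I*sqrt(6) ≈ 2.4495*I)
y(K) = -10 - 25*K**2 (y(K) = (2 + 5*K**2)*(-2 - 3) = (2 + 5*K**2)*(-5) = -10 - 25*K**2)
a(O, x) = 5 + I*sqrt(6) (a(O, x) = I*sqrt(6) + 5 = 5 + I*sqrt(6))
1 + a(2, 3)*y(-5) = 1 + (5 + I*sqrt(6))*(-10 - 25*(-5)**2) = 1 + (5 + I*sqrt(6))*(-10 - 25*25) = 1 + (5 + I*sqrt(6))*(-10 - 625) = 1 + (5 + I*sqrt(6))*(-635) = 1 + (-3175 - 635*I*sqrt(6)) = -3174 - 635*I*sqrt(6)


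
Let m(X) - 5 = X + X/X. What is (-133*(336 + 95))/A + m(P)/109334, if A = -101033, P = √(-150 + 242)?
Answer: 3133979540/5523171011 + √23/54667 ≈ 0.56751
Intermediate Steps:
P = 2*√23 (P = √92 = 2*√23 ≈ 9.5917)
m(X) = 6 + X (m(X) = 5 + (X + X/X) = 5 + (X + 1) = 5 + (1 + X) = 6 + X)
(-133*(336 + 95))/A + m(P)/109334 = -133*(336 + 95)/(-101033) + (6 + 2*√23)/109334 = -133*431*(-1/101033) + (6 + 2*√23)*(1/109334) = -57323*(-1/101033) + (3/54667 + √23/54667) = 57323/101033 + (3/54667 + √23/54667) = 3133979540/5523171011 + √23/54667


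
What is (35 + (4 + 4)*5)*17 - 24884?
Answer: -23609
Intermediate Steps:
(35 + (4 + 4)*5)*17 - 24884 = (35 + 8*5)*17 - 24884 = (35 + 40)*17 - 24884 = 75*17 - 24884 = 1275 - 24884 = -23609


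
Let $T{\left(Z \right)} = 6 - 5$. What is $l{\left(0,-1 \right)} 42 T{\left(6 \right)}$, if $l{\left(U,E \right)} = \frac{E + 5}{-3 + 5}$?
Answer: $84$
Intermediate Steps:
$l{\left(U,E \right)} = \frac{5}{2} + \frac{E}{2}$ ($l{\left(U,E \right)} = \frac{5 + E}{2} = \left(5 + E\right) \frac{1}{2} = \frac{5}{2} + \frac{E}{2}$)
$T{\left(Z \right)} = 1$ ($T{\left(Z \right)} = 6 - 5 = 1$)
$l{\left(0,-1 \right)} 42 T{\left(6 \right)} = \left(\frac{5}{2} + \frac{1}{2} \left(-1\right)\right) 42 \cdot 1 = \left(\frac{5}{2} - \frac{1}{2}\right) 42 \cdot 1 = 2 \cdot 42 \cdot 1 = 84 \cdot 1 = 84$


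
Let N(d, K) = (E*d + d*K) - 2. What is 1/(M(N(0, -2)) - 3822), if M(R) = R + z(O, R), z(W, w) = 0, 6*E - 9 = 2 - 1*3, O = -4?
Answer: -1/3824 ≈ -0.00026151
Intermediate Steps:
E = 4/3 (E = 3/2 + (2 - 1*3)/6 = 3/2 + (2 - 3)/6 = 3/2 + (⅙)*(-1) = 3/2 - ⅙ = 4/3 ≈ 1.3333)
N(d, K) = -2 + 4*d/3 + K*d (N(d, K) = (4*d/3 + d*K) - 2 = (4*d/3 + K*d) - 2 = -2 + 4*d/3 + K*d)
M(R) = R (M(R) = R + 0 = R)
1/(M(N(0, -2)) - 3822) = 1/((-2 + (4/3)*0 - 2*0) - 3822) = 1/((-2 + 0 + 0) - 3822) = 1/(-2 - 3822) = 1/(-3824) = -1/3824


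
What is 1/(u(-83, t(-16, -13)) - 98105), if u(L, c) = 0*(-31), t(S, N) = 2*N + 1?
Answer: -1/98105 ≈ -1.0193e-5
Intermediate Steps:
t(S, N) = 1 + 2*N
u(L, c) = 0
1/(u(-83, t(-16, -13)) - 98105) = 1/(0 - 98105) = 1/(-98105) = -1/98105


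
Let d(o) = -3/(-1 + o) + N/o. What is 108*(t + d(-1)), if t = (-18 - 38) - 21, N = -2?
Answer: -7938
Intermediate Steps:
t = -77 (t = -56 - 21 = -77)
d(o) = -3/(-1 + o) - 2/o
108*(t + d(-1)) = 108*(-77 + (2 - 5*(-1))/((-1)*(-1 - 1))) = 108*(-77 - 1*(2 + 5)/(-2)) = 108*(-77 - 1*(-½)*7) = 108*(-77 + 7/2) = 108*(-147/2) = -7938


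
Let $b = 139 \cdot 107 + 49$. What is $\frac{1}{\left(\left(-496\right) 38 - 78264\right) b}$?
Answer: $- \frac{1}{1449105264} \approx -6.9008 \cdot 10^{-10}$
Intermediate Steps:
$b = 14922$ ($b = 14873 + 49 = 14922$)
$\frac{1}{\left(\left(-496\right) 38 - 78264\right) b} = \frac{1}{\left(\left(-496\right) 38 - 78264\right) 14922} = \frac{1}{-18848 - 78264} \cdot \frac{1}{14922} = \frac{1}{-97112} \cdot \frac{1}{14922} = \left(- \frac{1}{97112}\right) \frac{1}{14922} = - \frac{1}{1449105264}$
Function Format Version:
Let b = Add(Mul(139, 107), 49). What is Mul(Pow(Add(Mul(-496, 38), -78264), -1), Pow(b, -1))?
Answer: Rational(-1, 1449105264) ≈ -6.9008e-10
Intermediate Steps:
b = 14922 (b = Add(14873, 49) = 14922)
Mul(Pow(Add(Mul(-496, 38), -78264), -1), Pow(b, -1)) = Mul(Pow(Add(Mul(-496, 38), -78264), -1), Pow(14922, -1)) = Mul(Pow(Add(-18848, -78264), -1), Rational(1, 14922)) = Mul(Pow(-97112, -1), Rational(1, 14922)) = Mul(Rational(-1, 97112), Rational(1, 14922)) = Rational(-1, 1449105264)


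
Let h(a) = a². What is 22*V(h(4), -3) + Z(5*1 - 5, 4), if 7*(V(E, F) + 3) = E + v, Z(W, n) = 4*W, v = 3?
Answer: -44/7 ≈ -6.2857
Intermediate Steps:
V(E, F) = -18/7 + E/7 (V(E, F) = -3 + (E + 3)/7 = -3 + (3 + E)/7 = -3 + (3/7 + E/7) = -18/7 + E/7)
22*V(h(4), -3) + Z(5*1 - 5, 4) = 22*(-18/7 + (⅐)*4²) + 4*(5*1 - 5) = 22*(-18/7 + (⅐)*16) + 4*(5 - 5) = 22*(-18/7 + 16/7) + 4*0 = 22*(-2/7) + 0 = -44/7 + 0 = -44/7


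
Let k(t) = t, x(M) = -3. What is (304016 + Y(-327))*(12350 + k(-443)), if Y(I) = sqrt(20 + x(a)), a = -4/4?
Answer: 3619918512 + 11907*sqrt(17) ≈ 3.6200e+9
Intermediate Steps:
a = -1 (a = -4*1/4 = -1)
Y(I) = sqrt(17) (Y(I) = sqrt(20 - 3) = sqrt(17))
(304016 + Y(-327))*(12350 + k(-443)) = (304016 + sqrt(17))*(12350 - 443) = (304016 + sqrt(17))*11907 = 3619918512 + 11907*sqrt(17)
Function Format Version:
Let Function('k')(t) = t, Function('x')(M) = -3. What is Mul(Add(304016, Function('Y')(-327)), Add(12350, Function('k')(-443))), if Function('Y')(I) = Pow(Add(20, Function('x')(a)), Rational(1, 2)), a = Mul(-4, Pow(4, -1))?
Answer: Add(3619918512, Mul(11907, Pow(17, Rational(1, 2)))) ≈ 3.6200e+9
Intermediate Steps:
a = -1 (a = Mul(-4, Rational(1, 4)) = -1)
Function('Y')(I) = Pow(17, Rational(1, 2)) (Function('Y')(I) = Pow(Add(20, -3), Rational(1, 2)) = Pow(17, Rational(1, 2)))
Mul(Add(304016, Function('Y')(-327)), Add(12350, Function('k')(-443))) = Mul(Add(304016, Pow(17, Rational(1, 2))), Add(12350, -443)) = Mul(Add(304016, Pow(17, Rational(1, 2))), 11907) = Add(3619918512, Mul(11907, Pow(17, Rational(1, 2))))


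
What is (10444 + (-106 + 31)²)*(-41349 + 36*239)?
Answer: -526179405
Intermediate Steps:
(10444 + (-106 + 31)²)*(-41349 + 36*239) = (10444 + (-75)²)*(-41349 + 8604) = (10444 + 5625)*(-32745) = 16069*(-32745) = -526179405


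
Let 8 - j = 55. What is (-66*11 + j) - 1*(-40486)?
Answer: 39713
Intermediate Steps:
j = -47 (j = 8 - 1*55 = 8 - 55 = -47)
(-66*11 + j) - 1*(-40486) = (-66*11 - 47) - 1*(-40486) = (-726 - 47) + 40486 = -773 + 40486 = 39713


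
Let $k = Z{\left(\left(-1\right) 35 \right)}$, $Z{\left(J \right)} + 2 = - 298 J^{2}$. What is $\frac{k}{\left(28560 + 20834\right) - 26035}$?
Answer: $- \frac{365052}{23359} \approx -15.628$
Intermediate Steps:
$Z{\left(J \right)} = -2 - 298 J^{2}$
$k = -365052$ ($k = -2 - 298 \left(\left(-1\right) 35\right)^{2} = -2 - 298 \left(-35\right)^{2} = -2 - 365050 = -365052$)
$\frac{k}{\left(28560 + 20834\right) - 26035} = - \frac{365052}{\left(28560 + 20834\right) - 26035} = - \frac{365052}{49394 - 26035} = - \frac{365052}{23359}$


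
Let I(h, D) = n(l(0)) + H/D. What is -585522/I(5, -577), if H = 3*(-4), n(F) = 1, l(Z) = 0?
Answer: -337846194/589 ≈ -5.7359e+5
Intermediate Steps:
H = -12
I(h, D) = 1 - 12/D
-585522/I(5, -577) = -585522*(-577/(-12 - 577)) = -585522/((-1/577*(-589))) = -585522/589/577 = -585522*577/589 = -337846194/589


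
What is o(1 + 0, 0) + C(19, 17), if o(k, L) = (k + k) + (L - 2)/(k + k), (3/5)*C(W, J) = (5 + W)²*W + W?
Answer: 54818/3 ≈ 18273.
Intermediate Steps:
C(W, J) = 5*W/3 + 5*W*(5 + W)²/3 (C(W, J) = 5*((5 + W)²*W + W)/3 = 5*(W*(5 + W)² + W)/3 = 5*(W + W*(5 + W)²)/3 = 5*W/3 + 5*W*(5 + W)²/3)
o(k, L) = 2*k + (-2 + L)/(2*k) (o(k, L) = 2*k + (-2 + L)/((2*k)) = 2*k + (-2 + L)*(1/(2*k)) = 2*k + (-2 + L)/(2*k))
o(1 + 0, 0) + C(19, 17) = (-2 + 0 + 4*(1 + 0)²)/(2*(1 + 0)) + (5/3)*19*(1 + (5 + 19)²) = (½)*(-2 + 0 + 4*1²)/1 + (5/3)*19*(1 + 24²) = (½)*1*(-2 + 0 + 4*1) + (5/3)*19*(1 + 576) = (½)*1*(-2 + 0 + 4) + (5/3)*19*577 = (½)*1*2 + 54815/3 = 1 + 54815/3 = 54818/3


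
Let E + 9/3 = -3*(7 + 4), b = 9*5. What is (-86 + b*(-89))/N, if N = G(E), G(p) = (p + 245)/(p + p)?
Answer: 294552/209 ≈ 1409.3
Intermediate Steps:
b = 45
E = -36 (E = -3 - 3*(7 + 4) = -3 - 3*11 = -3 - 33 = -36)
G(p) = (245 + p)/(2*p) (G(p) = (245 + p)/((2*p)) = (245 + p)*(1/(2*p)) = (245 + p)/(2*p))
N = -209/72 (N = (½)*(245 - 36)/(-36) = (½)*(-1/36)*209 = -209/72 ≈ -2.9028)
(-86 + b*(-89))/N = (-86 + 45*(-89))/(-209/72) = (-86 - 4005)*(-72/209) = -4091*(-72/209) = 294552/209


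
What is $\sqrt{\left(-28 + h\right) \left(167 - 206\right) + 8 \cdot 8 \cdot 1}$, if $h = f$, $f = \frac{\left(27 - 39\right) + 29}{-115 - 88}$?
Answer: $\frac{\sqrt{47772193}}{203} \approx 34.048$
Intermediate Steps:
$f = - \frac{17}{203}$ ($f = \frac{-12 + 29}{-203} = 17 \left(- \frac{1}{203}\right) = - \frac{17}{203} \approx -0.083744$)
$h = - \frac{17}{203} \approx -0.083744$
$\sqrt{\left(-28 + h\right) \left(167 - 206\right) + 8 \cdot 8 \cdot 1} = \sqrt{\left(-28 - \frac{17}{203}\right) \left(167 - 206\right) + 8 \cdot 8 \cdot 1} = \sqrt{\left(- \frac{5701}{203}\right) \left(-39\right) + 64 \cdot 1} = \sqrt{\frac{222339}{203} + 64} = \sqrt{\frac{235331}{203}} = \frac{\sqrt{47772193}}{203}$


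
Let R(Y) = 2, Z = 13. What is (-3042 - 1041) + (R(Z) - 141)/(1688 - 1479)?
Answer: -853486/209 ≈ -4083.7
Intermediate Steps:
(-3042 - 1041) + (R(Z) - 141)/(1688 - 1479) = (-3042 - 1041) + (2 - 141)/(1688 - 1479) = -4083 - 139/209 = -853486/209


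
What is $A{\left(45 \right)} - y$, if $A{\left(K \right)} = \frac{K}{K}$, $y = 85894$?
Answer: $-85893$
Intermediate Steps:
$A{\left(K \right)} = 1$
$A{\left(45 \right)} - y = 1 - 85894 = -85893$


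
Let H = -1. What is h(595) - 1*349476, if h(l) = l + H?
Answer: -348882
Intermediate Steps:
h(l) = -1 + l (h(l) = l - 1 = -1 + l)
h(595) - 1*349476 = (-1 + 595) - 1*349476 = 594 - 349476 = -348882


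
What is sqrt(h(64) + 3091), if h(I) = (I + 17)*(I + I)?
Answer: sqrt(13459) ≈ 116.01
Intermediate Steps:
h(I) = 2*I*(17 + I) (h(I) = (17 + I)*(2*I) = 2*I*(17 + I))
sqrt(h(64) + 3091) = sqrt(2*64*(17 + 64) + 3091) = sqrt(2*64*81 + 3091) = sqrt(10368 + 3091) = sqrt(13459)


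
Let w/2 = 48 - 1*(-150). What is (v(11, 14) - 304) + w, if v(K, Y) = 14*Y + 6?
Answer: 294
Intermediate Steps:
v(K, Y) = 6 + 14*Y
w = 396 (w = 2*(48 - 1*(-150)) = 2*(48 + 150) = 2*198 = 396)
(v(11, 14) - 304) + w = ((6 + 14*14) - 304) + 396 = ((6 + 196) - 304) + 396 = (202 - 304) + 396 = -102 + 396 = 294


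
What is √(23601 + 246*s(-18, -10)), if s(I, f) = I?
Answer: √19173 ≈ 138.47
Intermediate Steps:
√(23601 + 246*s(-18, -10)) = √(23601 + 246*(-18)) = √(23601 - 4428) = √19173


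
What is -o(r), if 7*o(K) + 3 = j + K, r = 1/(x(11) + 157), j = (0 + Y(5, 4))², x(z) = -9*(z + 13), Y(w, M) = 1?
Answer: 17/59 ≈ 0.28814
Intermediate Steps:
x(z) = -117 - 9*z (x(z) = -9*(13 + z) = -117 - 9*z)
j = 1 (j = (0 + 1)² = 1² = 1)
r = -1/59 (r = 1/((-117 - 9*11) + 157) = 1/((-117 - 99) + 157) = 1/(-216 + 157) = 1/(-59) = -1/59 ≈ -0.016949)
o(K) = -2/7 + K/7 (o(K) = -3/7 + (1 + K)/7 = -3/7 + (⅐ + K/7) = -2/7 + K/7)
-o(r) = -(-2/7 + (⅐)*(-1/59)) = -(-2/7 - 1/413) = -1*(-17/59) = 17/59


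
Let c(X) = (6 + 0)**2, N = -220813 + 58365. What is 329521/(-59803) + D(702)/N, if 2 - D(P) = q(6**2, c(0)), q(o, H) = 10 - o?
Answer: -13382925473/2428719436 ≈ -5.5103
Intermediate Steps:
N = -162448
c(X) = 36 (c(X) = 6**2 = 36)
D(P) = 28 (D(P) = 2 - (10 - 1*6**2) = 2 - (10 - 1*36) = 2 - (10 - 36) = 2 - 1*(-26) = 2 + 26 = 28)
329521/(-59803) + D(702)/N = 329521/(-59803) + 28/(-162448) = 329521*(-1/59803) + 28*(-1/162448) = -329521/59803 - 7/40612 = -13382925473/2428719436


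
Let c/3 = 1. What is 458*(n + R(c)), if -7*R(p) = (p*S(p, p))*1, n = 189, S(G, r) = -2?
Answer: 608682/7 ≈ 86955.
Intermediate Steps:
c = 3 (c = 3*1 = 3)
R(p) = 2*p/7 (R(p) = -p*(-2)/7 = -(-2*p)/7 = -(-2)*p/7 = 2*p/7)
458*(n + R(c)) = 458*(189 + (2/7)*3) = 458*(189 + 6/7) = 458*(1329/7) = 608682/7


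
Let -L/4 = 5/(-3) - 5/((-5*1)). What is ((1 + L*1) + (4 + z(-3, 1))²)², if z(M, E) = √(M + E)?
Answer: 1657/9 + 848*I*√2/3 ≈ 184.11 + 399.75*I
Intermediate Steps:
z(M, E) = √(E + M)
L = 8/3 (L = -4*(5/(-3) - 5/((-5*1))) = -4*(5*(-⅓) - 5/(-5)) = -4*(-5/3 - 5*(-⅕)) = -4*(-5/3 + 1) = -4*(-⅔) = 8/3 ≈ 2.6667)
((1 + L*1) + (4 + z(-3, 1))²)² = ((1 + (8/3)*1) + (4 + √(1 - 3))²)² = ((1 + 8/3) + (4 + √(-2))²)² = (11/3 + (4 + I*√2)²)²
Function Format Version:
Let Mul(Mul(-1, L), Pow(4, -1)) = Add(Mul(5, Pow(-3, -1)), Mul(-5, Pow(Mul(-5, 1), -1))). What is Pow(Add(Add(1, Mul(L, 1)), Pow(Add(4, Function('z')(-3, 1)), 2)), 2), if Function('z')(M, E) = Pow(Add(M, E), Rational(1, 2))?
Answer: Add(Rational(1657, 9), Mul(Rational(848, 3), I, Pow(2, Rational(1, 2)))) ≈ Add(184.11, Mul(399.75, I))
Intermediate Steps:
Function('z')(M, E) = Pow(Add(E, M), Rational(1, 2))
L = Rational(8, 3) (L = Mul(-4, Add(Mul(5, Pow(-3, -1)), Mul(-5, Pow(Mul(-5, 1), -1)))) = Mul(-4, Add(Mul(5, Rational(-1, 3)), Mul(-5, Pow(-5, -1)))) = Mul(-4, Add(Rational(-5, 3), Mul(-5, Rational(-1, 5)))) = Mul(-4, Add(Rational(-5, 3), 1)) = Mul(-4, Rational(-2, 3)) = Rational(8, 3) ≈ 2.6667)
Pow(Add(Add(1, Mul(L, 1)), Pow(Add(4, Function('z')(-3, 1)), 2)), 2) = Pow(Add(Add(1, Mul(Rational(8, 3), 1)), Pow(Add(4, Pow(Add(1, -3), Rational(1, 2))), 2)), 2) = Pow(Add(Add(1, Rational(8, 3)), Pow(Add(4, Pow(-2, Rational(1, 2))), 2)), 2) = Pow(Add(Rational(11, 3), Pow(Add(4, Mul(I, Pow(2, Rational(1, 2)))), 2)), 2)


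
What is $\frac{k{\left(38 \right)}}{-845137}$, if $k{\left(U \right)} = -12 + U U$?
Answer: $- \frac{1432}{845137} \approx -0.0016944$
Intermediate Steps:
$k{\left(U \right)} = -12 + U^{2}$
$\frac{k{\left(38 \right)}}{-845137} = \frac{-12 + 38^{2}}{-845137} = \left(-12 + 1444\right) \left(- \frac{1}{845137}\right) = 1432 \left(- \frac{1}{845137}\right) = - \frac{1432}{845137}$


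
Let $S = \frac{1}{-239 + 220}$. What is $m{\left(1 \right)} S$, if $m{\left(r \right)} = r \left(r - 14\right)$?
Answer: $\frac{13}{19} \approx 0.68421$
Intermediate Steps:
$m{\left(r \right)} = r \left(-14 + r\right)$
$S = - \frac{1}{19}$ ($S = \frac{1}{-19} = - \frac{1}{19} \approx -0.052632$)
$m{\left(1 \right)} S = 1 \left(-14 + 1\right) \left(- \frac{1}{19}\right) = 1 \left(-13\right) \left(- \frac{1}{19}\right) = \left(-13\right) \left(- \frac{1}{19}\right) = \frac{13}{19}$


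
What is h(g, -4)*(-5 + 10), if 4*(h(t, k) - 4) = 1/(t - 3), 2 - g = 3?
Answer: 315/16 ≈ 19.688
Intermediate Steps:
g = -1 (g = 2 - 1*3 = 2 - 3 = -1)
h(t, k) = 4 + 1/(4*(-3 + t)) (h(t, k) = 4 + 1/(4*(t - 3)) = 4 + 1/(4*(-3 + t)))
h(g, -4)*(-5 + 10) = ((-47 + 16*(-1))/(4*(-3 - 1)))*(-5 + 10) = ((¼)*(-47 - 16)/(-4))*5 = ((¼)*(-¼)*(-63))*5 = (63/16)*5 = 315/16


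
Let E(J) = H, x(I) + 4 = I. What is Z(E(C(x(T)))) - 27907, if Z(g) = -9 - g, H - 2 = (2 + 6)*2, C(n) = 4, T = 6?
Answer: -27934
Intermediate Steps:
x(I) = -4 + I
H = 18 (H = 2 + (2 + 6)*2 = 2 + 8*2 = 2 + 16 = 18)
E(J) = 18
Z(E(C(x(T)))) - 27907 = (-9 - 1*18) - 27907 = (-9 - 18) - 27907 = -27 - 27907 = -27934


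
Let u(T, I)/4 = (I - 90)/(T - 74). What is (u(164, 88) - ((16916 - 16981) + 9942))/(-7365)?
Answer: 444469/331425 ≈ 1.3411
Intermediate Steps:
u(T, I) = 4*(-90 + I)/(-74 + T) (u(T, I) = 4*((I - 90)/(T - 74)) = 4*((-90 + I)/(-74 + T)) = 4*(-90 + I)/(-74 + T))
(u(164, 88) - ((16916 - 16981) + 9942))/(-7365) = (4*(-90 + 88)/(-74 + 164) - ((16916 - 16981) + 9942))/(-7365) = (4*(-2)/90 - (-65 + 9942))*(-1/7365) = (4*(1/90)*(-2) - 1*9877)*(-1/7365) = (-4/45 - 9877)*(-1/7365) = -444469/45*(-1/7365) = 444469/331425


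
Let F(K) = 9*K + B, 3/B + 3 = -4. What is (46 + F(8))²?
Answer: 677329/49 ≈ 13823.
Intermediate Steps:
B = -3/7 (B = 3/(-3 - 4) = 3/(-7) = 3*(-⅐) = -3/7 ≈ -0.42857)
F(K) = -3/7 + 9*K (F(K) = 9*K - 3/7 = -3/7 + 9*K)
(46 + F(8))² = (46 + (-3/7 + 9*8))² = (46 + (-3/7 + 72))² = (46 + 501/7)² = (823/7)² = 677329/49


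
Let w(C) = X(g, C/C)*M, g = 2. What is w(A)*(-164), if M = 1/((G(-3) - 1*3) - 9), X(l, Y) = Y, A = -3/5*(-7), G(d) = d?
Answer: 164/15 ≈ 10.933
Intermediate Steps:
A = 21/5 (A = -3*1/5*(-7) = -3/5*(-7) = 21/5 ≈ 4.2000)
M = -1/15 (M = 1/((-3 - 1*3) - 9) = 1/((-3 - 3) - 9) = 1/(-6 - 9) = 1/(-15) = -1/15 ≈ -0.066667)
w(C) = -1/15 (w(C) = (C/C)*(-1/15) = 1*(-1/15) = -1/15)
w(A)*(-164) = -1/15*(-164) = 164/15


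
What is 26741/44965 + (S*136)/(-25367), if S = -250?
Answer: 129832291/67095715 ≈ 1.9350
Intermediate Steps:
26741/44965 + (S*136)/(-25367) = 26741/44965 - 250*136/(-25367) = 26741*(1/44965) - 34000*(-1/25367) = 1573/2645 + 34000/25367 = 129832291/67095715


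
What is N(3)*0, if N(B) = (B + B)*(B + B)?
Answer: 0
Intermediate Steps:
N(B) = 4*B² (N(B) = (2*B)*(2*B) = 4*B²)
N(3)*0 = (4*3²)*0 = (4*9)*0 = 36*0 = 0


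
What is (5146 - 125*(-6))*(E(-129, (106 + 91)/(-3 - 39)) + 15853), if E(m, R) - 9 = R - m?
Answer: 1979360900/21 ≈ 9.4255e+7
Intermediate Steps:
E(m, R) = 9 + R - m (E(m, R) = 9 + (R - m) = 9 + R - m)
(5146 - 125*(-6))*(E(-129, (106 + 91)/(-3 - 39)) + 15853) = (5146 - 125*(-6))*((9 + (106 + 91)/(-3 - 39) - 1*(-129)) + 15853) = (5146 + 750)*((9 + 197/(-42) + 129) + 15853) = 5896*((9 + 197*(-1/42) + 129) + 15853) = 5896*((9 - 197/42 + 129) + 15853) = 5896*(5599/42 + 15853) = 5896*(671425/42) = 1979360900/21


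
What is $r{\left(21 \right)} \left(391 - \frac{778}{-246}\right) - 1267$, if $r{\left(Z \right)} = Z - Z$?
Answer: $-1267$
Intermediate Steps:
$r{\left(Z \right)} = 0$
$r{\left(21 \right)} \left(391 - \frac{778}{-246}\right) - 1267 = 0 \left(391 - \frac{778}{-246}\right) - 1267 = 0 \left(391 - - \frac{389}{123}\right) - 1267 = 0 \left(391 + \frac{389}{123}\right) - 1267 = 0 \cdot \frac{48482}{123} - 1267 = 0 - 1267 = -1267$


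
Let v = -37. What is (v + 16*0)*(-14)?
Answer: 518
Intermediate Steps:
(v + 16*0)*(-14) = (-37 + 16*0)*(-14) = (-37 + 0)*(-14) = -37*(-14) = 518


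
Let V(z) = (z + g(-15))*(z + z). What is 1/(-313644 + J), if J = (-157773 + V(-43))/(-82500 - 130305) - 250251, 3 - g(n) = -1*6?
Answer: -212805/119999520626 ≈ -1.7734e-6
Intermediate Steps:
g(n) = 9 (g(n) = 3 - (-1)*6 = 3 - 1*(-6) = 3 + 6 = 9)
V(z) = 2*z*(9 + z) (V(z) = (z + 9)*(z + z) = (9 + z)*(2*z) = 2*z*(9 + z))
J = -53254509206/212805 (J = (-157773 + 2*(-43)*(9 - 43))/(-82500 - 130305) - 250251 = (-157773 + 2*(-43)*(-34))/(-212805) - 250251 = (-157773 + 2924)*(-1/212805) - 250251 = -154849*(-1/212805) - 250251 = 154849/212805 - 250251 = -53254509206/212805 ≈ -2.5025e+5)
1/(-313644 + J) = 1/(-313644 - 53254509206/212805) = 1/(-119999520626/212805) = -212805/119999520626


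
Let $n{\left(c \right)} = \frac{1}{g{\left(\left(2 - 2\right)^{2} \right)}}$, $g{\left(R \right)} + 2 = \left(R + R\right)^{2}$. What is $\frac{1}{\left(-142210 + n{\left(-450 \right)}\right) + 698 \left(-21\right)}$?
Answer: $- \frac{2}{313737} \approx -6.3748 \cdot 10^{-6}$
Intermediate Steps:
$g{\left(R \right)} = -2 + 4 R^{2}$ ($g{\left(R \right)} = -2 + \left(R + R\right)^{2} = -2 + \left(2 R\right)^{2} = -2 + 4 R^{2}$)
$n{\left(c \right)} = - \frac{1}{2}$ ($n{\left(c \right)} = \frac{1}{-2 + 4 \left(\left(2 - 2\right)^{2}\right)^{2}} = \frac{1}{-2 + 4 \left(0^{2}\right)^{2}} = \frac{1}{-2 + 4 \cdot 0^{2}} = \frac{1}{-2 + 4 \cdot 0} = \frac{1}{-2 + 0} = \frac{1}{-2} = - \frac{1}{2}$)
$\frac{1}{\left(-142210 + n{\left(-450 \right)}\right) + 698 \left(-21\right)} = \frac{1}{\left(-142210 - \frac{1}{2}\right) + 698 \left(-21\right)} = \frac{1}{- \frac{284421}{2} - 14658} = \frac{1}{- \frac{313737}{2}} = - \frac{2}{313737}$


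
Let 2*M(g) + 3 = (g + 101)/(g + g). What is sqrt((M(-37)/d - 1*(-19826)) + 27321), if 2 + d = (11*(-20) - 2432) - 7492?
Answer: sqrt(6644269341485031)/375402 ≈ 217.13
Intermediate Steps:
M(g) = -3/2 + (101 + g)/(4*g) (M(g) = -3/2 + ((g + 101)/(g + g))/2 = -3/2 + ((101 + g)/((2*g)))/2 = -3/2 + ((101 + g)*(1/(2*g)))/2 = -3/2 + ((101 + g)/(2*g))/2 = -3/2 + (101 + g)/(4*g))
d = -10146 (d = -2 + ((11*(-20) - 2432) - 7492) = -2 + ((-220 - 2432) - 7492) = -2 + (-2652 - 7492) = -2 - 10144 = -10146)
sqrt((M(-37)/d - 1*(-19826)) + 27321) = sqrt((((1/4)*(101 - 5*(-37))/(-37))/(-10146) - 1*(-19826)) + 27321) = sqrt((((1/4)*(-1/37)*(101 + 185))*(-1/10146) + 19826) + 27321) = sqrt((((1/4)*(-1/37)*286)*(-1/10146) + 19826) + 27321) = sqrt((-143/74*(-1/10146) + 19826) + 27321) = sqrt((143/750804 + 19826) + 27321) = sqrt(14885440247/750804 + 27321) = sqrt(35398156331/750804) = sqrt(6644269341485031)/375402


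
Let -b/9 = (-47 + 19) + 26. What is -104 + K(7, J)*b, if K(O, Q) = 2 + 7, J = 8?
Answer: 58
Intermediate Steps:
K(O, Q) = 9
b = 18 (b = -9*((-47 + 19) + 26) = -9*(-28 + 26) = -9*(-2) = 18)
-104 + K(7, J)*b = -104 + 9*18 = -104 + 162 = 58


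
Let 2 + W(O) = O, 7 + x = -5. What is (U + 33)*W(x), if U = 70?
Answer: -1442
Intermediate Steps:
x = -12 (x = -7 - 5 = -12)
W(O) = -2 + O
(U + 33)*W(x) = (70 + 33)*(-2 - 12) = 103*(-14) = -1442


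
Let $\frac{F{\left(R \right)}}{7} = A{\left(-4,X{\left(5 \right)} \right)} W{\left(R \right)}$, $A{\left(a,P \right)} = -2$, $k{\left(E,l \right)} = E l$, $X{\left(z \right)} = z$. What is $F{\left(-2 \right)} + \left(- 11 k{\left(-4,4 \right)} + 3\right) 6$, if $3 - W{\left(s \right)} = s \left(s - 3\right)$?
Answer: $1172$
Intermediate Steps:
$W{\left(s \right)} = 3 - s \left(-3 + s\right)$ ($W{\left(s \right)} = 3 - s \left(s - 3\right) = 3 - s \left(-3 + s\right)$)
$F{\left(R \right)} = -42 - 42 R + 14 R^{2}$ ($F{\left(R \right)} = 7 \left(- 2 \left(3 - R^{2} + 3 R\right)\right) = 7 \left(-6 - 6 R + 2 R^{2}\right) = -42 - 42 R + 14 R^{2}$)
$F{\left(-2 \right)} + \left(- 11 k{\left(-4,4 \right)} + 3\right) 6 = \left(-42 - -84 + 14 \left(-2\right)^{2}\right) + \left(- 11 \left(\left(-4\right) 4\right) + 3\right) 6 = \left(-42 + 84 + 14 \cdot 4\right) + \left(\left(-11\right) \left(-16\right) + 3\right) 6 = \left(-42 + 84 + 56\right) + \left(176 + 3\right) 6 = 98 + 179 \cdot 6 = 98 + 1074 = 1172$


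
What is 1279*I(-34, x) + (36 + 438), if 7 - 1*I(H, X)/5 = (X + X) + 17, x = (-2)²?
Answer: -114636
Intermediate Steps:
x = 4
I(H, X) = -50 - 10*X (I(H, X) = 35 - 5*((X + X) + 17) = 35 - 5*(2*X + 17) = 35 - 5*(17 + 2*X) = 35 + (-85 - 10*X) = -50 - 10*X)
1279*I(-34, x) + (36 + 438) = 1279*(-50 - 10*4) + (36 + 438) = 1279*(-50 - 40) + 474 = 1279*(-90) + 474 = -115110 + 474 = -114636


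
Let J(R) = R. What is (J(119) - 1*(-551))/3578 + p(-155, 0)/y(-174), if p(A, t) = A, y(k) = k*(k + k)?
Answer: 20007625/108327528 ≈ 0.18470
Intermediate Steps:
y(k) = 2*k**2 (y(k) = k*(2*k) = 2*k**2)
(J(119) - 1*(-551))/3578 + p(-155, 0)/y(-174) = (119 - 1*(-551))/3578 - 155/(2*(-174)**2) = (119 + 551)*(1/3578) - 155/(2*30276) = 670*(1/3578) - 155/60552 = 335/1789 - 155*1/60552 = 335/1789 - 155/60552 = 20007625/108327528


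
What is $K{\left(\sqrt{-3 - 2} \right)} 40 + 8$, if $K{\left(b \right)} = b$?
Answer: $8 + 40 i \sqrt{5} \approx 8.0 + 89.443 i$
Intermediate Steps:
$K{\left(\sqrt{-3 - 2} \right)} 40 + 8 = \sqrt{-3 - 2} \cdot 40 + 8 = \sqrt{-5} \cdot 40 + 8 = i \sqrt{5} \cdot 40 + 8 = 40 i \sqrt{5} + 8 = 8 + 40 i \sqrt{5}$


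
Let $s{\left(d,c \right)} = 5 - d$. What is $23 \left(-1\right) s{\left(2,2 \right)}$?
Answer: $-69$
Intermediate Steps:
$23 \left(-1\right) s{\left(2,2 \right)} = 23 \left(-1\right) \left(5 - 2\right) = - 23 \left(5 - 2\right) = \left(-23\right) 3 = -69$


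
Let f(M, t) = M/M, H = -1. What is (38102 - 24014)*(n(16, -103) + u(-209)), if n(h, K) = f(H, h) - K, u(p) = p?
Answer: -1479240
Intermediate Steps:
f(M, t) = 1
n(h, K) = 1 - K
(38102 - 24014)*(n(16, -103) + u(-209)) = (38102 - 24014)*((1 - 1*(-103)) - 209) = 14088*((1 + 103) - 209) = 14088*(104 - 209) = 14088*(-105) = -1479240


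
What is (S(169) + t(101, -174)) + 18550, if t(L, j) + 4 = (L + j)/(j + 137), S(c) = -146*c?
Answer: -226663/37 ≈ -6126.0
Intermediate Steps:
t(L, j) = -4 + (L + j)/(137 + j) (t(L, j) = -4 + (L + j)/(j + 137) = -4 + (L + j)/(137 + j))
(S(169) + t(101, -174)) + 18550 = (-146*169 + (-548 + 101 - 3*(-174))/(137 - 174)) + 18550 = (-24674 + (-548 + 101 + 522)/(-37)) + 18550 = (-24674 - 1/37*75) + 18550 = (-24674 - 75/37) + 18550 = -913013/37 + 18550 = -226663/37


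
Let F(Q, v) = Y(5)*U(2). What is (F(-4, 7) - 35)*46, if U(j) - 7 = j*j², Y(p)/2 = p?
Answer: 5290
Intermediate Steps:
Y(p) = 2*p
U(j) = 7 + j³ (U(j) = 7 + j*j² = 7 + j³)
F(Q, v) = 150 (F(Q, v) = (2*5)*(7 + 2³) = 10*(7 + 8) = 10*15 = 150)
(F(-4, 7) - 35)*46 = (150 - 35)*46 = 115*46 = 5290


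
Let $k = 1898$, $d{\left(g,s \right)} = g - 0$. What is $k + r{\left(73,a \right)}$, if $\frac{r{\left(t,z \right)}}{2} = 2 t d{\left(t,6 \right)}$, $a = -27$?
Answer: $23214$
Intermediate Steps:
$d{\left(g,s \right)} = g$ ($d{\left(g,s \right)} = g + 0 = g$)
$r{\left(t,z \right)} = 4 t^{2}$ ($r{\left(t,z \right)} = 2 \cdot 2 t t = 2 \cdot 2 t^{2} = 4 t^{2}$)
$k + r{\left(73,a \right)} = 1898 + 4 \cdot 73^{2} = 1898 + 4 \cdot 5329 = 1898 + 21316 = 23214$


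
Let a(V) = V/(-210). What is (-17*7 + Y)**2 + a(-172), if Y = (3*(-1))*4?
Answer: 1801991/105 ≈ 17162.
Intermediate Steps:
a(V) = -V/210 (a(V) = V*(-1/210) = -V/210)
Y = -12 (Y = -3*4 = -12)
(-17*7 + Y)**2 + a(-172) = (-17*7 - 12)**2 - 1/210*(-172) = (-119 - 12)**2 + 86/105 = (-131)**2 + 86/105 = 17161 + 86/105 = 1801991/105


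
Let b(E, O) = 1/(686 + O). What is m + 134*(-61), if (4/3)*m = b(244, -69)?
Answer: -20173429/2468 ≈ -8174.0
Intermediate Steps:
m = 3/2468 (m = 3/(4*(686 - 69)) = (¾)/617 = (¾)*(1/617) = 3/2468 ≈ 0.0012156)
m + 134*(-61) = 3/2468 + 134*(-61) = 3/2468 - 8174 = -20173429/2468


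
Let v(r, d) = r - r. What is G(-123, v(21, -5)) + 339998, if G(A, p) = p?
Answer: 339998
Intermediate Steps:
v(r, d) = 0
G(-123, v(21, -5)) + 339998 = 0 + 339998 = 339998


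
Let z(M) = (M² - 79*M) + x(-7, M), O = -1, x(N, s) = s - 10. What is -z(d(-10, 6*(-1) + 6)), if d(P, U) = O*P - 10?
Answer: 10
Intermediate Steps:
x(N, s) = -10 + s
d(P, U) = -10 - P (d(P, U) = -P - 10 = -10 - P)
z(M) = -10 + M² - 78*M (z(M) = (M² - 79*M) + (-10 + M) = -10 + M² - 78*M)
-z(d(-10, 6*(-1) + 6)) = -(-10 + (-10 - 1*(-10))² - 78*(-10 - 1*(-10))) = -(-10 + (-10 + 10)² - 78*(-10 + 10)) = -(-10 + 0² - 78*0) = -(-10 + 0 + 0) = -1*(-10) = 10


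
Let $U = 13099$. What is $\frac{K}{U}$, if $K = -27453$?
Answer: $- \frac{27453}{13099} \approx -2.0958$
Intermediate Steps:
$\frac{K}{U} = - \frac{27453}{13099}$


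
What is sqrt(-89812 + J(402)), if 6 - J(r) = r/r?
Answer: I*sqrt(89807) ≈ 299.68*I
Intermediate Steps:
J(r) = 5 (J(r) = 6 - r/r = 6 - 1*1 = 6 - 1 = 5)
sqrt(-89812 + J(402)) = sqrt(-89812 + 5) = sqrt(-89807) = I*sqrt(89807)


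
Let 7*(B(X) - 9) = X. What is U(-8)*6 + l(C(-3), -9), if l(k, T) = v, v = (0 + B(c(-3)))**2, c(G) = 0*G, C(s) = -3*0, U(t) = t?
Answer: 33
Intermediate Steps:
C(s) = 0
c(G) = 0
B(X) = 9 + X/7
v = 81 (v = (0 + (9 + (1/7)*0))**2 = (0 + (9 + 0))**2 = (0 + 9)**2 = 9**2 = 81)
l(k, T) = 81
U(-8)*6 + l(C(-3), -9) = -8*6 + 81 = -48 + 81 = 33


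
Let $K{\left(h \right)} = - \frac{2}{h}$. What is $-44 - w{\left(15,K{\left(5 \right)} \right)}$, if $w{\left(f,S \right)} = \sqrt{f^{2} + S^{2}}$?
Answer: $-44 - \frac{\sqrt{5629}}{5} \approx -59.005$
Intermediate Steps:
$w{\left(f,S \right)} = \sqrt{S^{2} + f^{2}}$
$-44 - w{\left(15,K{\left(5 \right)} \right)} = -44 - \sqrt{\left(- \frac{2}{5}\right)^{2} + 15^{2}} = -44 - \sqrt{\left(\left(-2\right) \frac{1}{5}\right)^{2} + 225} = -44 - \sqrt{\left(- \frac{2}{5}\right)^{2} + 225} = -44 - \sqrt{\frac{4}{25} + 225} = -44 - \sqrt{\frac{5629}{25}} = -44 - \frac{\sqrt{5629}}{5}$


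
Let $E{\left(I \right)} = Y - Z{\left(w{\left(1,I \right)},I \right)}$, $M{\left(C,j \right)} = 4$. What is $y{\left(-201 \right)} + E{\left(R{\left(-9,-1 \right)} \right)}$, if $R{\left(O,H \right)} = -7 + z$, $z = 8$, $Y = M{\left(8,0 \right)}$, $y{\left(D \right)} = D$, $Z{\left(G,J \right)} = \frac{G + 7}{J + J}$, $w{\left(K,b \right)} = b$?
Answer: $-201$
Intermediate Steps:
$Z{\left(G,J \right)} = \frac{7 + G}{2 J}$
$Y = 4$
$R{\left(O,H \right)} = 1$ ($R{\left(O,H \right)} = -7 + 8 = 1$)
$E{\left(I \right)} = 4 - \frac{7 + I}{2 I}$
$y{\left(-201 \right)} + E{\left(R{\left(-9,-1 \right)} \right)} = -201 + \frac{7 \left(-1 + 1\right)}{2 \cdot 1} = -201 + \frac{7}{2} \cdot 1 \cdot 0 = -201 + 0 = -201$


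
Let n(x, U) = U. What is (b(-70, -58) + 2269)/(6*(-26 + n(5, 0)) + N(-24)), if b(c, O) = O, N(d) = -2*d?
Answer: -737/36 ≈ -20.472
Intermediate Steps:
(b(-70, -58) + 2269)/(6*(-26 + n(5, 0)) + N(-24)) = (-58 + 2269)/(6*(-26 + 0) - 2*(-24)) = 2211/(6*(-26) + 48) = 2211/(-156 + 48) = 2211/(-108) = 2211*(-1/108) = -737/36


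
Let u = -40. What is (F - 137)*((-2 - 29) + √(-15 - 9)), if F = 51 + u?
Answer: 3906 - 252*I*√6 ≈ 3906.0 - 617.27*I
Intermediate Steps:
F = 11 (F = 51 - 40 = 11)
(F - 137)*((-2 - 29) + √(-15 - 9)) = (11 - 137)*((-2 - 29) + √(-15 - 9)) = -126*(-31 + √(-24)) = -126*(-31 + 2*I*√6) = 3906 - 252*I*√6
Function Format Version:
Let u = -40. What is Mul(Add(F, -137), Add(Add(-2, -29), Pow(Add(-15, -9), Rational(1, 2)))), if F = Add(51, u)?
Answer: Add(3906, Mul(-252, I, Pow(6, Rational(1, 2)))) ≈ Add(3906.0, Mul(-617.27, I))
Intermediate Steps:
F = 11 (F = Add(51, -40) = 11)
Mul(Add(F, -137), Add(Add(-2, -29), Pow(Add(-15, -9), Rational(1, 2)))) = Mul(Add(11, -137), Add(Add(-2, -29), Pow(Add(-15, -9), Rational(1, 2)))) = Mul(-126, Add(-31, Pow(-24, Rational(1, 2)))) = Mul(-126, Add(-31, Mul(2, I, Pow(6, Rational(1, 2))))) = Add(3906, Mul(-252, I, Pow(6, Rational(1, 2))))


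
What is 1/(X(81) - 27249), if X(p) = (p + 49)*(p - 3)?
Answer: -1/17109 ≈ -5.8449e-5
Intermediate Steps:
X(p) = (-3 + p)*(49 + p) (X(p) = (49 + p)*(-3 + p) = (-3 + p)*(49 + p))
1/(X(81) - 27249) = 1/((-147 + 81² + 46*81) - 27249) = 1/((-147 + 6561 + 3726) - 27249) = 1/(10140 - 27249) = 1/(-17109) = -1/17109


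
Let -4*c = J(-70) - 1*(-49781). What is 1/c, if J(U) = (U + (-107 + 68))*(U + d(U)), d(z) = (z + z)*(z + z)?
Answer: 4/2078989 ≈ 1.9240e-6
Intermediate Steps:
d(z) = 4*z² (d(z) = (2*z)*(2*z) = 4*z²)
J(U) = (-39 + U)*(U + 4*U²) (J(U) = (U + (-107 + 68))*(U + 4*U²) = (U - 39)*(U + 4*U²) = (-39 + U)*(U + 4*U²))
c = 2078989/4 (c = -(-70*(-39 - 155*(-70) + 4*(-70)²) - 1*(-49781))/4 = -(-70*(-39 + 10850 + 4*4900) + 49781)/4 = -(-70*(-39 + 10850 + 19600) + 49781)/4 = -(-70*30411 + 49781)/4 = -(-2128770 + 49781)/4 = -¼*(-2078989) = 2078989/4 ≈ 5.1975e+5)
1/c = 1/(2078989/4) = 4/2078989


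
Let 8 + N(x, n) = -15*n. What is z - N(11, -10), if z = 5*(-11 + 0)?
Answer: -197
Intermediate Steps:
N(x, n) = -8 - 15*n
z = -55 (z = 5*(-11) = -55)
z - N(11, -10) = -55 - (-8 - 15*(-10)) = -55 - (-8 + 150) = -55 - 1*142 = -55 - 142 = -197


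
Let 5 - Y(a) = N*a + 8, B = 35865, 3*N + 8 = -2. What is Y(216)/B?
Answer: 239/11955 ≈ 0.019992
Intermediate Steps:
N = -10/3 (N = -8/3 + (⅓)*(-2) = -8/3 - ⅔ = -10/3 ≈ -3.3333)
Y(a) = -3 + 10*a/3 (Y(a) = 5 - (-10*a/3 + 8) = 5 - (8 - 10*a/3) = 5 + (-8 + 10*a/3) = -3 + 10*a/3)
Y(216)/B = (-3 + (10/3)*216)/35865 = (-3 + 720)*(1/35865) = 717*(1/35865) = 239/11955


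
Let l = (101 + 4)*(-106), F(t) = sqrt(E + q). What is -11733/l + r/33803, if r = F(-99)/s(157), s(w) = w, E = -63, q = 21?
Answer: 3911/3710 + I*sqrt(42)/5307071 ≈ 1.0542 + 1.2212e-6*I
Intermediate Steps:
F(t) = I*sqrt(42) (F(t) = sqrt(-63 + 21) = sqrt(-42) = I*sqrt(42))
l = -11130 (l = 105*(-106) = -11130)
r = I*sqrt(42)/157 (r = (I*sqrt(42))/157 = (I*sqrt(42))*(1/157) = I*sqrt(42)/157 ≈ 0.041279*I)
-11733/l + r/33803 = -11733/(-11130) + (I*sqrt(42)/157)/33803 = -11733*(-1/11130) + (I*sqrt(42)/157)*(1/33803) = 3911/3710 + I*sqrt(42)/5307071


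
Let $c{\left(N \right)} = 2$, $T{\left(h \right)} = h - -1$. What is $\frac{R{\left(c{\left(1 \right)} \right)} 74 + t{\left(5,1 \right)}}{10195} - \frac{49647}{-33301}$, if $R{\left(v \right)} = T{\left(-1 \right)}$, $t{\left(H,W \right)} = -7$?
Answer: $\frac{505918058}{339503695} \approx 1.4902$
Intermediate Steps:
$T{\left(h \right)} = 1 + h$ ($T{\left(h \right)} = h + 1 = 1 + h$)
$R{\left(v \right)} = 0$ ($R{\left(v \right)} = 1 - 1 = 0$)
$\frac{R{\left(c{\left(1 \right)} \right)} 74 + t{\left(5,1 \right)}}{10195} - \frac{49647}{-33301} = \frac{0 \cdot 74 - 7}{10195} - \frac{49647}{-33301} = \left(0 - 7\right) \frac{1}{10195} - - \frac{49647}{33301} = \left(-7\right) \frac{1}{10195} + \frac{49647}{33301} = - \frac{7}{10195} + \frac{49647}{33301} = \frac{505918058}{339503695}$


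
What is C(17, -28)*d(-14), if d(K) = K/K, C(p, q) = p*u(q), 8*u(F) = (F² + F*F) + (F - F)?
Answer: 3332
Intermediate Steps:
u(F) = F²/4 (u(F) = ((F² + F*F) + (F - F))/8 = ((F² + F²) + 0)/8 = (2*F² + 0)/8 = (2*F²)/8 = F²/4)
C(p, q) = p*q²/4 (C(p, q) = p*(q²/4) = p*q²/4)
d(K) = 1
C(17, -28)*d(-14) = ((¼)*17*(-28)²)*1 = ((¼)*17*784)*1 = 3332*1 = 3332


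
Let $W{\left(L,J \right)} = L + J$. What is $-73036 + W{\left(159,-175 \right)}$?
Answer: $-73052$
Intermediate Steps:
$W{\left(L,J \right)} = J + L$
$-73036 + W{\left(159,-175 \right)} = -73036 + \left(-175 + 159\right) = -73036 - 16 = -73052$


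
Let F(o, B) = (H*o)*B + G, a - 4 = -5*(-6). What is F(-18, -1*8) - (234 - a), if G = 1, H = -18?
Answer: -2791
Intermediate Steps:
a = 34 (a = 4 - 5*(-6) = 4 + 30 = 34)
F(o, B) = 1 - 18*B*o (F(o, B) = (-18*o)*B + 1 = -18*B*o + 1 = 1 - 18*B*o)
F(-18, -1*8) - (234 - a) = (1 - 18*(-1*8)*(-18)) - (234 - 1*34) = (1 - 18*(-8)*(-18)) - (234 - 34) = (1 - 2592) - 1*200 = -2591 - 200 = -2791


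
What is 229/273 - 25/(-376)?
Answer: 92929/102648 ≈ 0.90532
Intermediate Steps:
229/273 - 25/(-376) = 229*(1/273) - 25*(-1/376) = 229/273 + 25/376 = 92929/102648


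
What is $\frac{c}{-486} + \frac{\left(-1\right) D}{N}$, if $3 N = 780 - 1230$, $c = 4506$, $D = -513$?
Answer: $- \frac{51401}{4050} \approx -12.692$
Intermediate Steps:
$N = -150$ ($N = \frac{780 - 1230}{3} = \frac{1}{3} \left(-450\right) = -150$)
$\frac{c}{-486} + \frac{\left(-1\right) D}{N} = \frac{4506}{-486} + \frac{\left(-1\right) \left(-513\right)}{-150} = 4506 \left(- \frac{1}{486}\right) + 513 \left(- \frac{1}{150}\right) = - \frac{751}{81} - \frac{171}{50} = - \frac{51401}{4050}$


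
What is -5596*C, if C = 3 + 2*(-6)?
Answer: 50364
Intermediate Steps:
C = -9 (C = 3 - 12 = -9)
-5596*C = -5596*(-9) = 50364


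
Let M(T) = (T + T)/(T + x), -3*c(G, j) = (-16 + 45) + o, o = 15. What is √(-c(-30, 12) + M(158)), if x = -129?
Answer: 4*√12093/87 ≈ 5.0560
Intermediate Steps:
c(G, j) = -44/3 (c(G, j) = -((-16 + 45) + 15)/3 = -(29 + 15)/3 = -⅓*44 = -44/3)
M(T) = 2*T/(-129 + T) (M(T) = (T + T)/(T - 129) = (2*T)/(-129 + T) = 2*T/(-129 + T))
√(-c(-30, 12) + M(158)) = √(-1*(-44/3) + 2*158/(-129 + 158)) = √(44/3 + 2*158/29) = √(44/3 + 2*158*(1/29)) = √(44/3 + 316/29) = √(2224/87) = 4*√12093/87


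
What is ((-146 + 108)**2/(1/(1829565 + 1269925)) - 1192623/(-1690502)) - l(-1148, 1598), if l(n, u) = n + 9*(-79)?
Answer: 7566121343342961/1690502 ≈ 4.4757e+9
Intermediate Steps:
l(n, u) = -711 + n (l(n, u) = n - 711 = -711 + n)
((-146 + 108)**2/(1/(1829565 + 1269925)) - 1192623/(-1690502)) - l(-1148, 1598) = ((-146 + 108)**2/(1/(1829565 + 1269925)) - 1192623/(-1690502)) - (-711 - 1148) = ((-38)**2/(1/3099490) - 1192623*(-1/1690502)) - 1*(-1859) = (1444/(1/3099490) + 1192623/1690502) + 1859 = (1444*3099490 + 1192623/1690502) + 1859 = (4475663560 + 1192623/1690502) + 1859 = 7566118200699743/1690502 + 1859 = 7566121343342961/1690502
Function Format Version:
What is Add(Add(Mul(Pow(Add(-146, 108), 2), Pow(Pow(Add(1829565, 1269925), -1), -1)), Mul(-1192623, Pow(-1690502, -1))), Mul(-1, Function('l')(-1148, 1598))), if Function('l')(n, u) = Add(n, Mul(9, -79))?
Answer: Rational(7566121343342961, 1690502) ≈ 4.4757e+9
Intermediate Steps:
Function('l')(n, u) = Add(-711, n) (Function('l')(n, u) = Add(n, -711) = Add(-711, n))
Add(Add(Mul(Pow(Add(-146, 108), 2), Pow(Pow(Add(1829565, 1269925), -1), -1)), Mul(-1192623, Pow(-1690502, -1))), Mul(-1, Function('l')(-1148, 1598))) = Add(Add(Mul(Pow(Add(-146, 108), 2), Pow(Pow(Add(1829565, 1269925), -1), -1)), Mul(-1192623, Pow(-1690502, -1))), Mul(-1, Add(-711, -1148))) = Add(Add(Mul(Pow(-38, 2), Pow(Pow(3099490, -1), -1)), Mul(-1192623, Rational(-1, 1690502))), Mul(-1, -1859)) = Add(Add(Mul(1444, Pow(Rational(1, 3099490), -1)), Rational(1192623, 1690502)), 1859) = Add(Add(Mul(1444, 3099490), Rational(1192623, 1690502)), 1859) = Add(Add(4475663560, Rational(1192623, 1690502)), 1859) = Add(Rational(7566118200699743, 1690502), 1859) = Rational(7566121343342961, 1690502)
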